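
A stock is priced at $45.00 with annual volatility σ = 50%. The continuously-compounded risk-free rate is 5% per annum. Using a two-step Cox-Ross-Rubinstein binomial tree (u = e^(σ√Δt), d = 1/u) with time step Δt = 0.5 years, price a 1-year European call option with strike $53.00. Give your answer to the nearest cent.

$7.29

CRR parameters: u = e^(σ√Δt) = e^(0.5·√0.5) = 1.4241, d = 1/u = 0.7022
Per-period rate: rΔt = 0.05·0.5 = 0.025, so R = e^0.025 = 1.0253
Risk-neutral probability p = (e^0.025 − 0.7022)/(1.4241 − 0.7022) = 0.3231/0.7219 = 0.4476
Terminal stock prices: S_uu = 91.27, S_ud = 45, S_dd = 22.19
Terminal payoffs (S − K): max(38.27, 0) = 38.27, max(-8, 0) = 0, max(-30.81, 0) = 0
Node u (S = 64.09): V_u = e^(−0.025)·[0.4476·38.2652 + 0.5524·0.0000] = 16.7041
Node d (S = 31.6): V_d = e^(−0.025)·[0.4476·0.0000 + 0.5524·0.0000] = 0.0000
Node 0 (S = 45): V_0 = e^(−0.025)·[0.4476·16.7041 + 0.5524·0.0000] = 7.2919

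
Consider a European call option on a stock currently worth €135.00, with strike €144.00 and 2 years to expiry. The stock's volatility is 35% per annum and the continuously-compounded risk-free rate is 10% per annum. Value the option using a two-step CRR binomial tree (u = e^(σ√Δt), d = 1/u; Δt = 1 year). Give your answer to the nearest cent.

CRR parameters: u = e^(σ√Δt) = e^(0.35·√1) = 1.4191, d = 1/u = 0.7047
Per-period rate: rΔt = 0.1·1 = 0.1, so R = e^0.1 = 1.1052
Risk-neutral probability p = (e^0.1 − 0.7047)/(1.4191 − 0.7047) = 0.4005/0.7144 = 0.5606
Terminal stock prices: S_uu = 271.9, S_ud = 135, S_dd = 67.04
Terminal payoffs (S − K): max(127.9, 0) = 127.9, max(-9, 0) = 0, max(-76.96, 0) = 0
Node u (S = 191.6): V_u = e^(−0.1)·[0.5606·127.8566 + 0.4394·0.0000] = 64.8558
Node d (S = 95.13): V_d = e^(−0.1)·[0.5606·0.0000 + 0.4394·0.0000] = 0.0000
Node 0 (S = 135): V_0 = e^(−0.1)·[0.5606·64.8558 + 0.4394·0.0000] = 32.8984

€32.90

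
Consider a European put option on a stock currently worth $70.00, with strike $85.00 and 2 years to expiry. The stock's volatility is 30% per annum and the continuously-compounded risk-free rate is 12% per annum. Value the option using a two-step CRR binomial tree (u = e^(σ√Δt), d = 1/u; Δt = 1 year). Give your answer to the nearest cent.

CRR parameters: u = e^(σ√Δt) = e^(0.3·√1) = 1.3499, d = 1/u = 0.7408
Per-period rate: rΔt = 0.12·1 = 0.12, so R = e^0.12 = 1.1275
Risk-neutral probability p = (e^0.12 − 0.7408)/(1.3499 − 0.7408) = 0.3867/0.6090 = 0.6349
Terminal stock prices: S_uu = 127.5, S_ud = 70, S_dd = 38.42
Terminal payoffs (K − S): max(-42.55, 0) = 0, max(15, 0) = 15, max(46.58, 0) = 46.58
Node u (S = 94.49): V_u = e^(−0.12)·[0.6349·0.0000 + 0.3651·15.0000] = 4.8572
Node d (S = 51.86): V_d = e^(−0.12)·[0.6349·15.0000 + 0.3651·46.5832] = 23.5310
Node 0 (S = 70): V_0 = e^(−0.12)·[0.6349·4.8572 + 0.3651·23.5310] = 10.3548

$10.35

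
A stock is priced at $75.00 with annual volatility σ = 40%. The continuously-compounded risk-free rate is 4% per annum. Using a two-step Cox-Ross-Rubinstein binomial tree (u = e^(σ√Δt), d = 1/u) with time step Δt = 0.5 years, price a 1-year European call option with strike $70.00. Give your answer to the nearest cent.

CRR parameters: u = e^(σ√Δt) = e^(0.4·√0.5) = 1.3269, d = 1/u = 0.7536
Per-period rate: rΔt = 0.04·0.5 = 0.02, so R = e^0.02 = 1.0202
Risk-neutral probability p = (e^0.02 − 0.7536)/(1.3269 − 0.7536) = 0.2666/0.5733 = 0.4650
Terminal stock prices: S_uu = 132, S_ud = 75, S_dd = 42.6
Terminal payoffs (S − K): max(62.05, 0) = 62.05, max(5, 0) = 5, max(-27.4, 0) = 0
Node u (S = 99.52): V_u = e^(−0.02)·[0.4650·62.0491 + 0.5350·5.0000] = 30.9033
Node d (S = 56.52): V_d = e^(−0.02)·[0.4650·5.0000 + 0.5350·0.0000] = 2.2789
Node 0 (S = 75): V_0 = e^(−0.02)·[0.4650·30.9033 + 0.5350·2.2789] = 15.2805

$15.28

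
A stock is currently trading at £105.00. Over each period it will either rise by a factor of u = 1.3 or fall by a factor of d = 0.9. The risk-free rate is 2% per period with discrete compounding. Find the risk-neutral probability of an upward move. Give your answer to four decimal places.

Risk-neutral probability p = (1 + 0.02 − 0.9)/(1.3 − 0.9) = 0.1200/0.4000 = 0.3000

p = 0.3000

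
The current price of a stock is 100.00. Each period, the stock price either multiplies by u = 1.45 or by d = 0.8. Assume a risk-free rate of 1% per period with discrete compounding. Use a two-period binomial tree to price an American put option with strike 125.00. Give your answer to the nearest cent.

Risk-neutral probability p = (1 + 0.01 − 0.8)/(1.45 − 0.8) = 0.2100/0.6500 = 0.3231
Terminal stock prices: S_uu = 210.2, S_ud = 116, S_dd = 64
Terminal payoffs (K − S): max(-85.25, 0) = 0, max(9, 0) = 9, max(61, 0) = 61
Node u (S = 145): continuation = 1/1.01·[0.3231·0.0000 + 0.6769·9.0000] = 6.0320; exercise value = 0.0000 ≤ continuation, so V_u = 6.0320
Node d (S = 80): continuation = 1/1.01·[0.3231·9.0000 + 0.6769·61.0000] = 43.7624; exercise value = 45.0000 > continuation, so V_d = 45.0000 (exercise)
Node 0 (S = 100): continuation = 1/1.01·[0.3231·6.0320 + 0.6769·45.0000] = 32.0894; exercise value = 25.0000 ≤ continuation, so V_0 = 32.0894

32.09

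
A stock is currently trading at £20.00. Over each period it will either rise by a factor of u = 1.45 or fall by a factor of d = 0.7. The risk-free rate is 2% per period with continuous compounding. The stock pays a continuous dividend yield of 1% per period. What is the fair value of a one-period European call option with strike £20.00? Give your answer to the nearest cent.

£3.65

Per-period risk-free factor R = e^0.02 = 1.0202; dividend-adjusted growth = e^(0.02−0.01) = 1.0101.
Risk-neutral probability p = (1.0101 − 0.7)/(1.45 − 0.7) = 0.3101/0.7500 = 0.4134
Terminal stock prices: S_u = 29, S_d = 14
Terminal payoffs (S − K): max(9, 0) = 9, max(-6, 0) = 0
Node 0 (S = 20): V_0 = e^(−0.02)·[0.4134·9.0000 + 0.5866·0.0000] = 3.6469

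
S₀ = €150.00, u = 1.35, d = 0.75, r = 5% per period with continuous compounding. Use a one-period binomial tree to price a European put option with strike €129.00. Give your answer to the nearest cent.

Risk-neutral probability p = (e^0.05 − 0.75)/(1.35 − 0.75) = 0.3013/0.6000 = 0.5021
Terminal stock prices: S_u = 202.5, S_d = 112.5
Terminal payoffs (K − S): max(-73.5, 0) = 0, max(16.5, 0) = 16.5
Node 0 (S = 150): V_0 = e^(−0.05)·[0.5021·0.0000 + 0.4979·16.5000] = 7.8144

€7.81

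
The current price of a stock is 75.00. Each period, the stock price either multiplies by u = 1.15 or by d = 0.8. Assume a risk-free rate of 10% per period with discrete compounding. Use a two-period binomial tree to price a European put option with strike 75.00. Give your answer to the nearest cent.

Risk-neutral probability p = (1 + 0.1 − 0.8)/(1.15 − 0.8) = 0.3000/0.3500 = 0.8571
Terminal stock prices: S_uu = 99.19, S_ud = 69, S_dd = 48
Terminal payoffs (K − S): max(-24.19, 0) = 0, max(6, 0) = 6, max(27, 0) = 27
Node u (S = 86.25): V_u = 1/1.1·[0.8571·0.0000 + 0.1429·6.0000] = 0.7792
Node d (S = 60): V_d = 1/1.1·[0.8571·6.0000 + 0.1429·27.0000] = 8.1818
Node 0 (S = 75): V_0 = 1/1.1·[0.8571·0.7792 + 0.1429·8.1818] = 1.6698

1.67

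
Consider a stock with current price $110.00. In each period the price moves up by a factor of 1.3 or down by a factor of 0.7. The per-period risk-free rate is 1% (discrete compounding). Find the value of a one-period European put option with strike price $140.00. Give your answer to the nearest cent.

$30.15

Risk-neutral probability p = (1 + 0.01 − 0.7)/(1.3 − 0.7) = 0.3100/0.6000 = 0.5167
Terminal stock prices: S_u = 143, S_d = 77
Terminal payoffs (K − S): max(-3, 0) = 0, max(63, 0) = 63
Node 0 (S = 110): V_0 = 1/1.01·[0.5167·0.0000 + 0.4833·63.0000] = 30.1485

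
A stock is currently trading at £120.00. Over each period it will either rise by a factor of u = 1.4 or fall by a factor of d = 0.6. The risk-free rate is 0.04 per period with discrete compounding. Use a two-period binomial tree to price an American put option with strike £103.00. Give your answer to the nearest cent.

Risk-neutral probability p = (1 + 0.04 − 0.6)/(1.4 − 0.6) = 0.4400/0.8000 = 0.5500
Terminal stock prices: S_uu = 235.2, S_ud = 100.8, S_dd = 43.2
Terminal payoffs (K − S): max(-132.2, 0) = 0, max(2.2, 0) = 2.2, max(59.8, 0) = 59.8
Node u (S = 168): continuation = 1/1.04·[0.5500·0.0000 + 0.4500·2.2000] = 0.9519; exercise value = 0.0000 ≤ continuation, so V_u = 0.9519
Node d (S = 72): continuation = 1/1.04·[0.5500·2.2000 + 0.4500·59.8000] = 27.0385; exercise value = 31.0000 > continuation, so V_d = 31.0000 (exercise)
Node 0 (S = 120): continuation = 1/1.04·[0.5500·0.9519 + 0.4500·31.0000] = 13.9169; exercise value = 0.0000 ≤ continuation, so V_0 = 13.9169

£13.92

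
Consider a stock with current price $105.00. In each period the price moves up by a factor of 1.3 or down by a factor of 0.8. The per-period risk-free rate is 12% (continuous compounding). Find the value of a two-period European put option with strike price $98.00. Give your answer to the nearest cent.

$2.88

Risk-neutral probability p = (e^0.12 − 0.8)/(1.3 − 0.8) = 0.3275/0.5000 = 0.6550
Terminal stock prices: S_uu = 177.5, S_ud = 109.2, S_dd = 67.2
Terminal payoffs (K − S): max(-79.45, 0) = 0, max(-11.2, 0) = 0, max(30.8, 0) = 30.8
Node u (S = 136.5): V_u = e^(−0.12)·[0.6550·0.0000 + 0.3450·0.0000] = 0.0000
Node d (S = 84): V_d = e^(−0.12)·[0.6550·0.0000 + 0.3450·30.8000] = 9.4246
Node 0 (S = 105): V_0 = e^(−0.12)·[0.6550·0.0000 + 0.3450·9.4246] = 2.8839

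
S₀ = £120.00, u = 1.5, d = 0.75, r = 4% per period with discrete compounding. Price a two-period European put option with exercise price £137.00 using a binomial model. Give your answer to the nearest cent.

£25.05

Risk-neutral probability p = (1 + 0.04 − 0.75)/(1.5 − 0.75) = 0.2900/0.7500 = 0.3867
Terminal stock prices: S_uu = 270, S_ud = 135, S_dd = 67.5
Terminal payoffs (K − S): max(-133, 0) = 0, max(2, 0) = 2, max(69.5, 0) = 69.5
Node u (S = 180): V_u = 1/1.04·[0.3867·0.0000 + 0.6133·2.0000] = 1.1795
Node d (S = 90): V_d = 1/1.04·[0.3867·2.0000 + 0.6133·69.5000] = 41.7308
Node 0 (S = 120): V_0 = 1/1.04·[0.3867·1.1795 + 0.6133·41.7308] = 25.0490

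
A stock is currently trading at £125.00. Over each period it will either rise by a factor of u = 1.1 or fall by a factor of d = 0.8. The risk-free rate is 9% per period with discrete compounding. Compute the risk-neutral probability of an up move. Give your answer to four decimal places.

Risk-neutral probability p = (1 + 0.09 − 0.8)/(1.1 − 0.8) = 0.2900/0.3000 = 0.9667

p = 0.9667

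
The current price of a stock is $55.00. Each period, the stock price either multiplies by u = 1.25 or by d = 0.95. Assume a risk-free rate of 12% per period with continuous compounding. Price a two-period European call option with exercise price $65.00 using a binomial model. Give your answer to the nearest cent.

$5.88

Risk-neutral probability p = (e^0.12 − 0.95)/(1.25 − 0.95) = 0.1775/0.3000 = 0.5917
Terminal stock prices: S_uu = 85.94, S_ud = 65.31, S_dd = 49.64
Terminal payoffs (S − K): max(20.94, 0) = 20.94, max(0.3125, 0) = 0.3125, max(-15.36, 0) = 0
Node u (S = 68.75): V_u = e^(−0.12)·[0.5917·20.9375 + 0.4083·0.3125] = 11.1002
Node d (S = 52.25): V_d = e^(−0.12)·[0.5917·0.3125 + 0.4083·0.0000] = 0.1640
Node 0 (S = 55): V_0 = e^(−0.12)·[0.5917·11.1002 + 0.4083·0.1640] = 5.8842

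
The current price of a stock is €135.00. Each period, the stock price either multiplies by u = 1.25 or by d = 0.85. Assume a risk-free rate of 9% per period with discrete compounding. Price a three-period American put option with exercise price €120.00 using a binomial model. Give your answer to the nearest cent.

€3.02

Risk-neutral probability p = (1 + 0.09 − 0.85)/(1.25 − 0.85) = 0.2400/0.4000 = 0.6000
Terminal stock prices: S_uuu = 263.7, S_uud = 179.3, S_udd = 121.9, S_ddd = 82.91
Terminal payoffs (K − S): max(-143.7, 0) = 0, max(-59.3, 0) = 0, max(-1.922, 0) = 0, max(37.09, 0) = 37.09
Node uu (S = 210.9): continuation = 1/1.09·[0.6000·0.0000 + 0.4000·0.0000] = 0.0000; exercise value = 0.0000 ≤ continuation, so V_uu = 0.0000
Node ud (S = 143.4): continuation = 1/1.09·[0.6000·0.0000 + 0.4000·0.0000] = 0.0000; exercise value = 0.0000 ≤ continuation, so V_ud = 0.0000
Node dd (S = 97.54): continuation = 1/1.09·[0.6000·0.0000 + 0.4000·37.0931] = 13.6122; exercise value = 22.4625 > continuation, so V_dd = 22.4625 (exercise)
Node u (S = 168.8): continuation = 1/1.09·[0.6000·0.0000 + 0.4000·0.0000] = 0.0000; exercise value = 0.0000 ≤ continuation, so V_u = 0.0000
Node d (S = 114.8): continuation = 1/1.09·[0.6000·0.0000 + 0.4000·22.4625] = 8.2431; exercise value = 5.2500 ≤ continuation, so V_d = 8.2431
Node 0 (S = 135): continuation = 1/1.09·[0.6000·0.0000 + 0.4000·8.2431] = 3.0250; exercise value = 0.0000 ≤ continuation, so V_0 = 3.0250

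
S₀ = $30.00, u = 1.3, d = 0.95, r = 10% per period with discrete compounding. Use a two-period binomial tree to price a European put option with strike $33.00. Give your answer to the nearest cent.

$1.60

Risk-neutral probability p = (1 + 0.1 − 0.95)/(1.3 − 0.95) = 0.1500/0.3500 = 0.4286
Terminal stock prices: S_uu = 50.7, S_ud = 37.05, S_dd = 27.07
Terminal payoffs (K − S): max(-17.7, 0) = 0, max(-4.05, 0) = 0, max(5.925, 0) = 5.925
Node u (S = 39): V_u = 1/1.1·[0.4286·0.0000 + 0.5714·0.0000] = 0.0000
Node d (S = 28.5): V_d = 1/1.1·[0.4286·0.0000 + 0.5714·5.9250] = 3.0779
Node 0 (S = 30): V_0 = 1/1.1·[0.4286·0.0000 + 0.5714·3.0779] = 1.5989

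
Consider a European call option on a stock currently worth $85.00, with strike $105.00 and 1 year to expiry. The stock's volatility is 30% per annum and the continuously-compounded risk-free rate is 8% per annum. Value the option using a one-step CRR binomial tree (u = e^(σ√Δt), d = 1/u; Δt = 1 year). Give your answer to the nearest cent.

$5.05

CRR parameters: u = e^(σ√Δt) = e^(0.3·√1) = 1.3499, d = 1/u = 0.7408
Per-period rate: rΔt = 0.08·1 = 0.08, so R = e^0.08 = 1.0833
Risk-neutral probability p = (e^0.08 − 0.7408)/(1.3499 − 0.7408) = 0.3425/0.6090 = 0.5623
Terminal stock prices: S_u = 114.7, S_d = 62.97
Terminal payoffs (S − K): max(9.738, 0) = 9.738, max(-42.03, 0) = 0
Node 0 (S = 85): V_0 = e^(−0.08)·[0.5623·9.7380 + 0.4377·0.0000] = 5.0548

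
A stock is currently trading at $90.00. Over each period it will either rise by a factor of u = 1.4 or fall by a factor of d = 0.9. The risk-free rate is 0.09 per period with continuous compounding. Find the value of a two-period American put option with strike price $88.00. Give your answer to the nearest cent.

Risk-neutral probability p = (e^0.09 − 0.9)/(1.4 − 0.9) = 0.1942/0.5000 = 0.3883
Terminal stock prices: S_uu = 176.4, S_ud = 113.4, S_dd = 72.9
Terminal payoffs (K − S): max(-88.4, 0) = 0, max(-25.4, 0) = 0, max(15.1, 0) = 15.1
Node u (S = 126): continuation = e^(−0.09)·[0.3883·0.0000 + 0.6117·0.0000] = 0.0000; exercise value = 0.0000 ≤ continuation, so V_u = 0.0000
Node d (S = 81): continuation = e^(−0.09)·[0.3883·0.0000 + 0.6117·15.1000] = 8.4410; exercise value = 7.0000 ≤ continuation, so V_d = 8.4410
Node 0 (S = 90): continuation = e^(−0.09)·[0.3883·0.0000 + 0.6117·8.4410] = 4.7186; exercise value = 0.0000 ≤ continuation, so V_0 = 4.7186

$4.72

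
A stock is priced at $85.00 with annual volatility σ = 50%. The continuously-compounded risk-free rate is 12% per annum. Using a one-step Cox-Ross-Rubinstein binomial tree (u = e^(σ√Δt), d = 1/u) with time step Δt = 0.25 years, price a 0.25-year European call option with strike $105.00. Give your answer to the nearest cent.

$2.00

CRR parameters: u = e^(σ√Δt) = e^(0.5·√0.25) = 1.2840, d = 1/u = 0.7788
Per-period rate: rΔt = 0.12·0.25 = 0.03, so R = e^0.03 = 1.0305
Risk-neutral probability p = (e^0.03 − 0.7788)/(1.2840 − 0.7788) = 0.2517/0.5052 = 0.4981
Terminal stock prices: S_u = 109.1, S_d = 66.2
Terminal payoffs (S − K): max(4.142, 0) = 4.142, max(-38.8, 0) = 0
Node 0 (S = 85): V_0 = e^(−0.03)·[0.4981·4.1422 + 0.5019·0.0000] = 2.0022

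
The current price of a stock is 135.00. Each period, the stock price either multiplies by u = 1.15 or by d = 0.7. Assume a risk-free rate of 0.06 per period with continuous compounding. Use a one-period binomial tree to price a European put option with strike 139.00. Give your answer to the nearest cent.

Risk-neutral probability p = (e^0.06 − 0.7)/(1.15 − 0.7) = 0.3618/0.4500 = 0.8041
Terminal stock prices: S_u = 155.2, S_d = 94.5
Terminal payoffs (K − S): max(-16.25, 0) = 0, max(44.5, 0) = 44.5
Node 0 (S = 135): V_0 = e^(−0.06)·[0.8041·0.0000 + 0.1959·44.5000] = 8.2107

8.21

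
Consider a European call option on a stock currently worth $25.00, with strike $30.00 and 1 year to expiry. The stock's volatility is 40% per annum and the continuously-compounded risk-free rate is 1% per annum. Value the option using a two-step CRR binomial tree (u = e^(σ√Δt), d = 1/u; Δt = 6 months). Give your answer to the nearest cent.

$2.67

CRR parameters: u = e^(σ√Δt) = e^(0.4·√0.5) = 1.3269, d = 1/u = 0.7536
Per-period rate: rΔt = 0.01·0.5 = 0.005, so R = e^0.005 = 1.0050
Risk-neutral probability p = (e^0.005 − 0.7536)/(1.3269 − 0.7536) = 0.2514/0.5733 = 0.4385
Terminal stock prices: S_uu = 44.02, S_ud = 25, S_dd = 14.2
Terminal payoffs (S − K): max(14.02, 0) = 14.02, max(-5, 0) = 0, max(-15.8, 0) = 0
Node u (S = 33.17): V_u = e^(−0.005)·[0.4385·14.0164 + 0.5615·0.0000] = 6.1155
Node d (S = 18.84): V_d = e^(−0.005)·[0.4385·0.0000 + 0.5615·0.0000] = 0.0000
Node 0 (S = 25): V_0 = e^(−0.005)·[0.4385·6.1155 + 0.5615·0.0000] = 2.6683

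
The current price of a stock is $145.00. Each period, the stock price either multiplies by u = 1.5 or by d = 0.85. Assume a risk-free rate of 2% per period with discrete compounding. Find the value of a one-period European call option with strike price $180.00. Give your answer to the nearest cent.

$9.62

Risk-neutral probability p = (1 + 0.02 − 0.85)/(1.5 − 0.85) = 0.1700/0.6500 = 0.2615
Terminal stock prices: S_u = 217.5, S_d = 123.2
Terminal payoffs (S − K): max(37.5, 0) = 37.5, max(-56.75, 0) = 0
Node 0 (S = 145): V_0 = 1/1.02·[0.2615·37.5000 + 0.7385·0.0000] = 9.6154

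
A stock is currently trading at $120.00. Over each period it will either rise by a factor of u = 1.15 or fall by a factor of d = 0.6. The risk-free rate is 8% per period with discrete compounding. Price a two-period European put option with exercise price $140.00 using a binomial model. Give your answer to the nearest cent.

Risk-neutral probability p = (1 + 0.08 − 0.6)/(1.15 − 0.6) = 0.4800/0.5500 = 0.8727
Terminal stock prices: S_uu = 158.7, S_ud = 82.8, S_dd = 43.2
Terminal payoffs (K − S): max(-18.7, 0) = 0, max(57.2, 0) = 57.2, max(96.8, 0) = 96.8
Node u (S = 138): V_u = 1/1.08·[0.8727·0.0000 + 0.1273·57.2000] = 6.7407
Node d (S = 72): V_d = 1/1.08·[0.8727·57.2000 + 0.1273·96.8000] = 57.6296
Node 0 (S = 120): V_0 = 1/1.08·[0.8727·6.7407 + 0.1273·57.6296] = 12.2384

$12.24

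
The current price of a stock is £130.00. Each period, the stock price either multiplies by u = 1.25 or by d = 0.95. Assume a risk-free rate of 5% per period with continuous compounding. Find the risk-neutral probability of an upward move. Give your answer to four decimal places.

Risk-neutral probability p = (e^0.05 − 0.95)/(1.25 − 0.95) = 0.1013/0.3000 = 0.3376

p = 0.3376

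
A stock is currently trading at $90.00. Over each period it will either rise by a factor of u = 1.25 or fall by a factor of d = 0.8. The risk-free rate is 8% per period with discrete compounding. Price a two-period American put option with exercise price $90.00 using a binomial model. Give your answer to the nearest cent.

$6.30

Risk-neutral probability p = (1 + 0.08 − 0.8)/(1.25 − 0.8) = 0.2800/0.4500 = 0.6222
Terminal stock prices: S_uu = 140.6, S_ud = 90, S_dd = 57.6
Terminal payoffs (K − S): max(-50.62, 0) = 0, max(0, 0) = 0, max(32.4, 0) = 32.4
Node u (S = 112.5): continuation = 1/1.08·[0.6222·0.0000 + 0.3778·0.0000] = 0.0000; exercise value = 0.0000 ≤ continuation, so V_u = 0.0000
Node d (S = 72): continuation = 1/1.08·[0.6222·0.0000 + 0.3778·32.4000] = 11.3333; exercise value = 18.0000 > continuation, so V_d = 18.0000 (exercise)
Node 0 (S = 90): continuation = 1/1.08·[0.6222·0.0000 + 0.3778·18.0000] = 6.2963; exercise value = 0.0000 ≤ continuation, so V_0 = 6.2963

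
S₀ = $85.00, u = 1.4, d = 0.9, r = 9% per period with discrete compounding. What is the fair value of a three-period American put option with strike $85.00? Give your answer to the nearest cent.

Risk-neutral probability p = (1 + 0.09 − 0.9)/(1.4 − 0.9) = 0.1900/0.5000 = 0.3800
Terminal stock prices: S_uuu = 233.2, S_uud = 149.9, S_udd = 96.39, S_ddd = 61.97
Terminal payoffs (K − S): max(-148.2, 0) = 0, max(-64.94, 0) = 0, max(-11.39, 0) = 0, max(23.03, 0) = 23.03
Node uu (S = 166.6): continuation = 1/1.09·[0.3800·0.0000 + 0.6200·0.0000] = 0.0000; exercise value = 0.0000 ≤ continuation, so V_uu = 0.0000
Node ud (S = 107.1): continuation = 1/1.09·[0.3800·0.0000 + 0.6200·0.0000] = 0.0000; exercise value = 0.0000 ≤ continuation, so V_ud = 0.0000
Node dd (S = 68.85): continuation = 1/1.09·[0.3800·0.0000 + 0.6200·23.0350] = 13.1025; exercise value = 16.1500 > continuation, so V_dd = 16.1500 (exercise)
Node u (S = 119): continuation = 1/1.09·[0.3800·0.0000 + 0.6200·0.0000] = 0.0000; exercise value = 0.0000 ≤ continuation, so V_u = 0.0000
Node d (S = 76.5): continuation = 1/1.09·[0.3800·0.0000 + 0.6200·16.1500] = 9.1862; exercise value = 8.5000 ≤ continuation, so V_d = 9.1862
Node 0 (S = 85): continuation = 1/1.09·[0.3800·0.0000 + 0.6200·9.1862] = 5.2252; exercise value = 0.0000 ≤ continuation, so V_0 = 5.2252

$5.23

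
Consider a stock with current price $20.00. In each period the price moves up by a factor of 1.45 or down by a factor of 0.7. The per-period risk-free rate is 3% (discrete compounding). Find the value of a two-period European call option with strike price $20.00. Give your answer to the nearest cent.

$4.16

Risk-neutral probability p = (1 + 0.03 − 0.7)/(1.45 − 0.7) = 0.3300/0.7500 = 0.4400
Terminal stock prices: S_uu = 42.05, S_ud = 20.3, S_dd = 9.8
Terminal payoffs (S − K): max(22.05, 0) = 22.05, max(0.3, 0) = 0.3, max(-10.2, 0) = 0
Node u (S = 29): V_u = 1/1.03·[0.4400·22.0500 + 0.5600·0.3000] = 9.5825
Node d (S = 14): V_d = 1/1.03·[0.4400·0.3000 + 0.5600·0.0000] = 0.1282
Node 0 (S = 20): V_0 = 1/1.03·[0.4400·9.5825 + 0.5600·0.1282] = 4.1632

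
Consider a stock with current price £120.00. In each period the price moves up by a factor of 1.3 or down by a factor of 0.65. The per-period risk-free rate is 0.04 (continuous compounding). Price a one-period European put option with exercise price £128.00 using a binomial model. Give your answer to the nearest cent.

Risk-neutral probability p = (e^0.04 − 0.65)/(1.3 − 0.65) = 0.3908/0.6500 = 0.6012
Terminal stock prices: S_u = 156, S_d = 78
Terminal payoffs (K − S): max(-28, 0) = 0, max(50, 0) = 50
Node 0 (S = 120): V_0 = e^(−0.04)·[0.6012·0.0000 + 0.3988·50.0000] = 19.1559

£19.16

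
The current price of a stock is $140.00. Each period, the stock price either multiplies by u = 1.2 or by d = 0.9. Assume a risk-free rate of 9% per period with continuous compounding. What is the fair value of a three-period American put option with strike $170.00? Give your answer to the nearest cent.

$30.00

Risk-neutral probability p = (e^0.09 − 0.9)/(1.2 − 0.9) = 0.1942/0.3000 = 0.6472
Terminal stock prices: S_uuu = 241.9, S_uud = 181.4, S_udd = 136.1, S_ddd = 102.1
Terminal payoffs (K − S): max(-71.92, 0) = 0, max(-11.44, 0) = 0, max(33.92, 0) = 33.92, max(67.94, 0) = 67.94
Node uu (S = 201.6): continuation = e^(−0.09)·[0.6472·0.0000 + 0.3528·0.0000] = 0.0000; exercise value = 0.0000 ≤ continuation, so V_uu = 0.0000
Node ud (S = 151.2): continuation = e^(−0.09)·[0.6472·0.0000 + 0.3528·33.9200] = 10.9355; exercise value = 18.8000 > continuation, so V_ud = 18.8000 (exercise)
Node dd (S = 113.4): continuation = e^(−0.09)·[0.6472·33.9200 + 0.3528·67.9400] = 41.9683; exercise value = 56.6000 > continuation, so V_dd = 56.6000 (exercise)
Node u (S = 168): continuation = e^(−0.09)·[0.6472·0.0000 + 0.3528·18.8000] = 6.0610; exercise value = 2.0000 ≤ continuation, so V_u = 6.0610
Node d (S = 126): continuation = e^(−0.09)·[0.6472·18.8000 + 0.3528·56.6000] = 29.3683; exercise value = 44.0000 > continuation, so V_d = 44.0000 (exercise)
Node 0 (S = 140): continuation = e^(−0.09)·[0.6472·6.0610 + 0.3528·44.0000] = 17.7705; exercise value = 30.0000 > continuation, so V_0 = 30.0000 (exercise)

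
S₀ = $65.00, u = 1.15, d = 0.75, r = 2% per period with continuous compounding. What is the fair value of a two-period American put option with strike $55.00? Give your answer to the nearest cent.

$1.99

Risk-neutral probability p = (e^0.02 − 0.75)/(1.15 − 0.75) = 0.2702/0.4000 = 0.6755
Terminal stock prices: S_uu = 85.96, S_ud = 56.06, S_dd = 36.56
Terminal payoffs (K − S): max(-30.96, 0) = 0, max(-1.062, 0) = 0, max(18.44, 0) = 18.44
Node u (S = 74.75): continuation = e^(−0.02)·[0.6755·0.0000 + 0.3245·0.0000] = 0.0000; exercise value = 0.0000 ≤ continuation, so V_u = 0.0000
Node d (S = 48.75): continuation = e^(−0.02)·[0.6755·0.0000 + 0.3245·18.4375] = 5.8644; exercise value = 6.2500 > continuation, so V_d = 6.2500 (exercise)
Node 0 (S = 65): continuation = e^(−0.02)·[0.6755·0.0000 + 0.3245·6.2500] = 1.9879; exercise value = 0.0000 ≤ continuation, so V_0 = 1.9879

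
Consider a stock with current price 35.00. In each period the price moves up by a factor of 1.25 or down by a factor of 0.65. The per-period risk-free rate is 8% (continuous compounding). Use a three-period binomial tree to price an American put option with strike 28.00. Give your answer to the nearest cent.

Risk-neutral probability p = (e^0.08 − 0.65)/(1.25 − 0.65) = 0.4333/0.6000 = 0.7221
Terminal stock prices: S_uuu = 68.36, S_uud = 35.55, S_udd = 18.48, S_ddd = 9.612
Terminal payoffs (K − S): max(-40.36, 0) = 0, max(-7.547, 0) = 0, max(9.516, 0) = 9.516, max(18.39, 0) = 18.39
Node uu (S = 54.69): continuation = e^(−0.08)·[0.7221·0.0000 + 0.2779·0.0000] = 0.0000; exercise value = 0.0000 ≤ continuation, so V_uu = 0.0000
Node ud (S = 28.44): continuation = e^(−0.08)·[0.7221·0.0000 + 0.2779·9.5156] = 2.4407; exercise value = 0.0000 ≤ continuation, so V_ud = 2.4407
Node dd (S = 14.79): continuation = e^(−0.08)·[0.7221·9.5156 + 0.2779·18.3881] = 11.0598; exercise value = 13.2125 > continuation, so V_dd = 13.2125 (exercise)
Node u (S = 43.75): continuation = e^(−0.08)·[0.7221·0.0000 + 0.2779·2.4407] = 0.6260; exercise value = 0.0000 ≤ continuation, so V_u = 0.6260
Node d (S = 22.75): continuation = e^(−0.08)·[0.7221·2.4407 + 0.2779·13.2125] = 5.0159; exercise value = 5.2500 > continuation, so V_d = 5.2500 (exercise)
Node 0 (S = 35): continuation = e^(−0.08)·[0.7221·0.6260 + 0.2779·5.2500] = 1.7639; exercise value = 0.0000 ≤ continuation, so V_0 = 1.7639

1.76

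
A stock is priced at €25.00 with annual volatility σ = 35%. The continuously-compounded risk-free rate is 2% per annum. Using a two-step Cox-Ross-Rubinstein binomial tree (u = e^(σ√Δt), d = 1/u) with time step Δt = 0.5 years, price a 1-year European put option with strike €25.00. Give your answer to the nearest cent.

CRR parameters: u = e^(σ√Δt) = e^(0.35·√0.5) = 1.2808, d = 1/u = 0.7808
Per-period rate: rΔt = 0.02·0.5 = 0.01, so R = e^0.01 = 1.0101
Risk-neutral probability p = (e^0.01 − 0.7808)/(1.2808 − 0.7808) = 0.2293/0.5000 = 0.4585
Terminal stock prices: S_uu = 41.01, S_ud = 25, S_dd = 15.24
Terminal payoffs (K − S): max(-16.01, 0) = 0, max(0, 0) = 0, max(9.76, 0) = 9.76
Node u (S = 32.02): V_u = e^(−0.01)·[0.4585·0.0000 + 0.5415·0.0000] = 0.0000
Node d (S = 19.52): V_d = e^(−0.01)·[0.4585·0.0000 + 0.5415·9.7603] = 5.2322
Node 0 (S = 25): V_0 = e^(−0.01)·[0.4585·0.0000 + 0.5415·5.2322] = 2.8049

€2.80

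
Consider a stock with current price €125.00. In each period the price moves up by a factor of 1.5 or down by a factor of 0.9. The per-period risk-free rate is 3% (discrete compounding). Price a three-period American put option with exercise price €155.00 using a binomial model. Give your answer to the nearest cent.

€32.70

Risk-neutral probability p = (1 + 0.03 − 0.9)/(1.5 − 0.9) = 0.1300/0.6000 = 0.2167
Terminal stock prices: S_uuu = 421.9, S_uud = 253.1, S_udd = 151.9, S_ddd = 91.13
Terminal payoffs (K − S): max(-266.9, 0) = 0, max(-98.12, 0) = 0, max(3.125, 0) = 3.125, max(63.87, 0) = 63.87
Node uu (S = 281.2): continuation = 1/1.03·[0.2167·0.0000 + 0.7833·0.0000] = 0.0000; exercise value = 0.0000 ≤ continuation, so V_uu = 0.0000
Node ud (S = 168.8): continuation = 1/1.03·[0.2167·0.0000 + 0.7833·3.1250] = 2.3766; exercise value = 0.0000 ≤ continuation, so V_ud = 2.3766
Node dd (S = 101.2): continuation = 1/1.03·[0.2167·3.1250 + 0.7833·63.8750] = 49.2354; exercise value = 53.7500 > continuation, so V_dd = 53.7500 (exercise)
Node u (S = 187.5): continuation = 1/1.03·[0.2167·0.0000 + 0.7833·2.3766] = 1.8075; exercise value = 0.0000 ≤ continuation, so V_u = 1.8075
Node d (S = 112.5): continuation = 1/1.03·[0.2167·2.3766 + 0.7833·53.7500] = 41.3778; exercise value = 42.5000 > continuation, so V_d = 42.5000 (exercise)
Node 0 (S = 125): continuation = 1/1.03·[0.2167·1.8075 + 0.7833·42.5000] = 32.7022; exercise value = 30.0000 ≤ continuation, so V_0 = 32.7022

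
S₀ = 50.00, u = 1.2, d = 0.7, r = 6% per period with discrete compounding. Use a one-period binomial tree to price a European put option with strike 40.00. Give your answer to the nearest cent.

1.32

Risk-neutral probability p = (1 + 0.06 − 0.7)/(1.2 − 0.7) = 0.3600/0.5000 = 0.7200
Terminal stock prices: S_u = 60, S_d = 35
Terminal payoffs (K − S): max(-20, 0) = 0, max(5, 0) = 5
Node 0 (S = 50): V_0 = 1/1.06·[0.7200·0.0000 + 0.2800·5.0000] = 1.3208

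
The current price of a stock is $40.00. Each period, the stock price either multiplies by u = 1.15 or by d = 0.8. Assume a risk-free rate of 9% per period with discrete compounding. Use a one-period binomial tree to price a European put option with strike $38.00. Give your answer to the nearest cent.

$0.94

Risk-neutral probability p = (1 + 0.09 − 0.8)/(1.15 − 0.8) = 0.2900/0.3500 = 0.8286
Terminal stock prices: S_u = 46, S_d = 32
Terminal payoffs (K − S): max(-8, 0) = 0, max(6, 0) = 6
Node 0 (S = 40): V_0 = 1/1.09·[0.8286·0.0000 + 0.1714·6.0000] = 0.9436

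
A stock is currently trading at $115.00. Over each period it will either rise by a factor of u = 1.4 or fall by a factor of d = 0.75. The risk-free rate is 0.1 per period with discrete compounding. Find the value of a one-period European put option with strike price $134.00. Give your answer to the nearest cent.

$20.03

Risk-neutral probability p = (1 + 0.1 − 0.75)/(1.4 − 0.75) = 0.3500/0.6500 = 0.5385
Terminal stock prices: S_u = 161, S_d = 86.25
Terminal payoffs (K − S): max(-27, 0) = 0, max(47.75, 0) = 47.75
Node 0 (S = 115): V_0 = 1/1.1·[0.5385·0.0000 + 0.4615·47.7500] = 20.0350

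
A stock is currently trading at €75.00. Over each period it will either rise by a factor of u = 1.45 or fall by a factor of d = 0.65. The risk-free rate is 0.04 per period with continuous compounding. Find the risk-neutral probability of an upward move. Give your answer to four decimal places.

p = 0.4885

Risk-neutral probability p = (e^0.04 − 0.65)/(1.45 − 0.65) = 0.3908/0.8000 = 0.4885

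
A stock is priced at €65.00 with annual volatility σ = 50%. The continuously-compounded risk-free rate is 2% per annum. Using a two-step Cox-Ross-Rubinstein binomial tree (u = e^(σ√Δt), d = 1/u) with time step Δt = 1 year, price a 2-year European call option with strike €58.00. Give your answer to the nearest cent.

€21.19

CRR parameters: u = e^(σ√Δt) = e^(0.5·√1) = 1.6487, d = 1/u = 0.6065
Per-period rate: rΔt = 0.02·1 = 0.02, so R = e^0.02 = 1.0202
Risk-neutral probability p = (e^0.02 − 0.6065)/(1.6487 − 0.6065) = 0.4137/1.0422 = 0.3969
Terminal stock prices: S_uu = 176.7, S_ud = 65, S_dd = 23.91
Terminal payoffs (S − K): max(118.7, 0) = 118.7, max(7, 0) = 7, max(-34.09, 0) = 0
Node u (S = 107.2): V_u = e^(−0.02)·[0.3969·118.6883 + 0.6031·7.0000] = 50.3154
Node d (S = 39.42): V_d = e^(−0.02)·[0.3969·7.0000 + 0.6031·0.0000] = 2.7235
Node 0 (S = 65): V_0 = e^(−0.02)·[0.3969·50.3154 + 0.6031·2.7235] = 21.1858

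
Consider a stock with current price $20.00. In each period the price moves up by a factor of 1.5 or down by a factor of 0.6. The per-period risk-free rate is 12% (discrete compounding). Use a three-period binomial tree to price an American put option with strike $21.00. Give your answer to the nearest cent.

$4.14

Risk-neutral probability p = (1 + 0.12 − 0.6)/(1.5 − 0.6) = 0.5200/0.9000 = 0.5778
Terminal stock prices: S_uuu = 67.5, S_uud = 27, S_udd = 10.8, S_ddd = 4.32
Terminal payoffs (K − S): max(-46.5, 0) = 0, max(-6, 0) = 0, max(10.2, 0) = 10.2, max(16.68, 0) = 16.68
Node uu (S = 45): continuation = 1/1.12·[0.5778·0.0000 + 0.4222·0.0000] = 0.0000; exercise value = 0.0000 ≤ continuation, so V_uu = 0.0000
Node ud (S = 18): continuation = 1/1.12·[0.5778·0.0000 + 0.4222·10.2000] = 3.8452; exercise value = 3.0000 ≤ continuation, so V_ud = 3.8452
Node dd (S = 7.2): continuation = 1/1.12·[0.5778·10.2000 + 0.4222·16.6800] = 11.5500; exercise value = 13.8000 > continuation, so V_dd = 13.8000 (exercise)
Node u (S = 30): continuation = 1/1.12·[0.5778·0.0000 + 0.4222·3.8452] = 1.4496; exercise value = 0.0000 ≤ continuation, so V_u = 1.4496
Node d (S = 12): continuation = 1/1.12·[0.5778·3.8452 + 0.4222·13.8000] = 7.1860; exercise value = 9.0000 > continuation, so V_d = 9.0000 (exercise)
Node 0 (S = 20): continuation = 1/1.12·[0.5778·1.4496 + 0.4222·9.0000] = 4.1407; exercise value = 1.0000 ≤ continuation, so V_0 = 4.1407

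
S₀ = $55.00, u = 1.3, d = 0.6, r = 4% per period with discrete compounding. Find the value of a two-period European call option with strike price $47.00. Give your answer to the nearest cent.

$16.79

Risk-neutral probability p = (1 + 0.04 − 0.6)/(1.3 − 0.6) = 0.4400/0.7000 = 0.6286
Terminal stock prices: S_uu = 92.95, S_ud = 42.9, S_dd = 19.8
Terminal payoffs (S − K): max(45.95, 0) = 45.95, max(-4.1, 0) = 0, max(-27.2, 0) = 0
Node u (S = 71.5): V_u = 1/1.04·[0.6286·45.9500 + 0.3714·0.0000] = 27.7720
Node d (S = 33): V_d = 1/1.04·[0.6286·0.0000 + 0.3714·0.0000] = 0.0000
Node 0 (S = 55): V_0 = 1/1.04·[0.6286·27.7720 + 0.3714·0.0000] = 16.7853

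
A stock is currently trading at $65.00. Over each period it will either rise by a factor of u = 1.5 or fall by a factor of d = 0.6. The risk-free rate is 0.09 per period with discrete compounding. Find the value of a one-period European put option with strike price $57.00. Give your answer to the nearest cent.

Risk-neutral probability p = (1 + 0.09 − 0.6)/(1.5 − 0.6) = 0.4900/0.9000 = 0.5444
Terminal stock prices: S_u = 97.5, S_d = 39
Terminal payoffs (K − S): max(-40.5, 0) = 0, max(18, 0) = 18
Node 0 (S = 65): V_0 = 1/1.09·[0.5444·0.0000 + 0.4556·18.0000] = 7.5229

$7.52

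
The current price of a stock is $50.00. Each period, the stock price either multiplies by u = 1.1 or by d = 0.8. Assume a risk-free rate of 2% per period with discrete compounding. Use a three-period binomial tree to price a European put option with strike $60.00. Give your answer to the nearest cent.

Risk-neutral probability p = (1 + 0.02 − 0.8)/(1.1 − 0.8) = 0.2200/0.3000 = 0.7333
Terminal stock prices: S_uuu = 66.55, S_uud = 48.4, S_udd = 35.2, S_ddd = 25.6
Terminal payoffs (K − S): max(-6.55, 0) = 0, max(11.6, 0) = 11.6, max(24.8, 0) = 24.8, max(34.4, 0) = 34.4
Node uu (S = 60.5): V_uu = 1/1.02·[0.7333·0.0000 + 0.2667·11.6000] = 3.0327
Node ud (S = 44): V_ud = 1/1.02·[0.7333·11.6000 + 0.2667·24.8000] = 14.8235
Node dd (S = 32): V_dd = 1/1.02·[0.7333·24.8000 + 0.2667·34.4000] = 26.8235
Node u (S = 55): V_u = 1/1.02·[0.7333·3.0327 + 0.2667·14.8235] = 6.0558
Node d (S = 40): V_d = 1/1.02·[0.7333·14.8235 + 0.2667·26.8235] = 17.6701
Node 0 (S = 50): V_0 = 1/1.02·[0.7333·6.0558 + 0.2667·17.6701] = 8.9735

$8.97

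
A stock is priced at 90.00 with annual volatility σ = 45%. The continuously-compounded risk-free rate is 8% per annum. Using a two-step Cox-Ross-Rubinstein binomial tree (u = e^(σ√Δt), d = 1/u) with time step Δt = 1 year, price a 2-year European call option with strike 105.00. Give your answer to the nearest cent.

22.74

CRR parameters: u = e^(σ√Δt) = e^(0.45·√1) = 1.5683, d = 1/u = 0.6376
Per-period rate: rΔt = 0.08·1 = 0.08, so R = e^0.08 = 1.0833
Risk-neutral probability p = (e^0.08 − 0.6376)/(1.5683 − 0.6376) = 0.4457/0.9307 = 0.4789
Terminal stock prices: S_uu = 221.4, S_ud = 90, S_dd = 36.59
Terminal payoffs (S − K): max(116.4, 0) = 116.4, max(-15, 0) = 0, max(-68.41, 0) = 0
Node u (S = 141.1): V_u = e^(−0.08)·[0.4789·116.3643 + 0.5211·0.0000] = 51.4371
Node d (S = 57.39): V_d = e^(−0.08)·[0.4789·0.0000 + 0.5211·0.0000] = 0.0000
Node 0 (S = 90): V_0 = e^(−0.08)·[0.4789·51.4371 + 0.5211·0.0000] = 22.7370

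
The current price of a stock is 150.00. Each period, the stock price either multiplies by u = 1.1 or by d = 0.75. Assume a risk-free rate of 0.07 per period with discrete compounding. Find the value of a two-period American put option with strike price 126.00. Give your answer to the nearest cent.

1.24

Risk-neutral probability p = (1 + 0.07 − 0.75)/(1.1 − 0.75) = 0.3200/0.3500 = 0.9143
Terminal stock prices: S_uu = 181.5, S_ud = 123.8, S_dd = 84.38
Terminal payoffs (K − S): max(-55.5, 0) = 0, max(2.25, 0) = 2.25, max(41.62, 0) = 41.62
Node u (S = 165): continuation = 1/1.07·[0.9143·0.0000 + 0.0857·2.2500] = 0.1802; exercise value = 0.0000 ≤ continuation, so V_u = 0.1802
Node d (S = 112.5): continuation = 1/1.07·[0.9143·2.2500 + 0.0857·41.6250] = 5.2570; exercise value = 13.5000 > continuation, so V_d = 13.5000 (exercise)
Node 0 (S = 150): continuation = 1/1.07·[0.9143·0.1802 + 0.0857·13.5000] = 1.2355; exercise value = 0.0000 ≤ continuation, so V_0 = 1.2355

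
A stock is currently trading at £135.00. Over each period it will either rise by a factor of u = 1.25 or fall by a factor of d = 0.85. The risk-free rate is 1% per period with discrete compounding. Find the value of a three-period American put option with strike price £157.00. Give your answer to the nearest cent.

Risk-neutral probability p = (1 + 0.01 − 0.85)/(1.25 − 0.85) = 0.1600/0.4000 = 0.4000
Terminal stock prices: S_uuu = 263.7, S_uud = 179.3, S_udd = 121.9, S_ddd = 82.91
Terminal payoffs (K − S): max(-106.7, 0) = 0, max(-22.3, 0) = 0, max(35.08, 0) = 35.08, max(74.09, 0) = 74.09
Node uu (S = 210.9): continuation = 1/1.01·[0.4000·0.0000 + 0.6000·0.0000] = 0.0000; exercise value = 0.0000 ≤ continuation, so V_uu = 0.0000
Node ud (S = 143.4): continuation = 1/1.01·[0.4000·0.0000 + 0.6000·35.0781] = 20.8385; exercise value = 13.5625 ≤ continuation, so V_ud = 20.8385
Node dd (S = 97.54): continuation = 1/1.01·[0.4000·35.0781 + 0.6000·74.0931] = 57.9080; exercise value = 59.4625 > continuation, so V_dd = 59.4625 (exercise)
Node u (S = 168.8): continuation = 1/1.01·[0.4000·0.0000 + 0.6000·20.8385] = 12.3793; exercise value = 0.0000 ≤ continuation, so V_u = 12.3793
Node d (S = 114.8): continuation = 1/1.01·[0.4000·20.8385 + 0.6000·59.4625] = 43.5771; exercise value = 42.2500 ≤ continuation, so V_d = 43.5771
Node 0 (S = 135): continuation = 1/1.01·[0.4000·12.3793 + 0.6000·43.5771] = 30.7901; exercise value = 22.0000 ≤ continuation, so V_0 = 30.7901

£30.79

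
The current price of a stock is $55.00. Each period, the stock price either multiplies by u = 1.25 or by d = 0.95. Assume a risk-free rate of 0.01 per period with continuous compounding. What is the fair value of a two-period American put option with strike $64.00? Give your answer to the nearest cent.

Risk-neutral probability p = (e^0.01 − 0.95)/(1.25 − 0.95) = 0.0601/0.3000 = 0.2002
Terminal stock prices: S_uu = 85.94, S_ud = 65.31, S_dd = 49.64
Terminal payoffs (K − S): max(-21.94, 0) = 0, max(-1.312, 0) = 0, max(14.36, 0) = 14.36
Node u (S = 68.75): continuation = e^(−0.01)·[0.2002·0.0000 + 0.7998·0.0000] = 0.0000; exercise value = 0.0000 ≤ continuation, so V_u = 0.0000
Node d (S = 52.25): continuation = e^(−0.01)·[0.2002·0.0000 + 0.7998·14.3625] = 11.3733; exercise value = 11.7500 > continuation, so V_d = 11.7500 (exercise)
Node 0 (S = 55): continuation = e^(−0.01)·[0.2002·0.0000 + 0.7998·11.7500] = 9.3045; exercise value = 9.0000 ≤ continuation, so V_0 = 9.3045

$9.30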